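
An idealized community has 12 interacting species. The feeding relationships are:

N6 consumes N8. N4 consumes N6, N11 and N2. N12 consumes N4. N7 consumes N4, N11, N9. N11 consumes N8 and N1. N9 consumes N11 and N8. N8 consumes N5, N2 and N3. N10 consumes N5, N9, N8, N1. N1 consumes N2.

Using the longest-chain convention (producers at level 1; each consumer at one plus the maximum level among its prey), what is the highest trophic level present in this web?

Producers (level 1): N5, N2, N3.
N5 → N8 → N6 → N4 → N12 gives N12 level 5.
No species has a prey at level 5, so no species reaches level 6.

5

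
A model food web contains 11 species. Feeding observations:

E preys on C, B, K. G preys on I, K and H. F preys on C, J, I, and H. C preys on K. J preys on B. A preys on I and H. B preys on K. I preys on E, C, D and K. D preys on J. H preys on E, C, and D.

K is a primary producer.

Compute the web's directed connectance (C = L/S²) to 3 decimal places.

The web has S = 11 species and L = 23 feeding links.
C = L / S² = 23 / 121 = 0.1901 ≈ 0.190.

C = 0.190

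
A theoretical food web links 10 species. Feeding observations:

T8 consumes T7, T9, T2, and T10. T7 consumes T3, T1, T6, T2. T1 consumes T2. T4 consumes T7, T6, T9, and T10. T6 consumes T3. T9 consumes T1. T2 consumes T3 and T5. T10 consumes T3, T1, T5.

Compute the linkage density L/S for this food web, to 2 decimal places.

There are L = 20 links among S = 10 species.
L/S = 20/10 = 2.0000 ≈ 2.00.

L/S = 2.00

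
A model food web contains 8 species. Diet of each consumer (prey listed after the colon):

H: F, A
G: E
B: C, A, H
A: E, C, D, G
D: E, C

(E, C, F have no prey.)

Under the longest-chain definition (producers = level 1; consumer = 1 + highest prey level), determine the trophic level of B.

E is a producer → level 1.
D eats E (level 1); other prey at levels: C 1 → level 2.
A eats D (level 2); other prey at levels: E 1, C 1, G 2 → level 3.
H eats A (level 3); other prey at levels: F 1 → level 4.
B eats H (level 4); other prey at levels: C 1, A 3 → level 5.

Trophic level 5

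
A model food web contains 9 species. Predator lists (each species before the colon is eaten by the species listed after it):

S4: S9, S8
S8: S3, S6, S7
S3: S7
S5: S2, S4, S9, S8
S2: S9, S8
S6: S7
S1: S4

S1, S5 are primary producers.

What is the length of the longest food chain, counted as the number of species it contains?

5 species

One longest chain: S5 → S2 → S8 → S3 → S7.
It has 5 species and 4 links.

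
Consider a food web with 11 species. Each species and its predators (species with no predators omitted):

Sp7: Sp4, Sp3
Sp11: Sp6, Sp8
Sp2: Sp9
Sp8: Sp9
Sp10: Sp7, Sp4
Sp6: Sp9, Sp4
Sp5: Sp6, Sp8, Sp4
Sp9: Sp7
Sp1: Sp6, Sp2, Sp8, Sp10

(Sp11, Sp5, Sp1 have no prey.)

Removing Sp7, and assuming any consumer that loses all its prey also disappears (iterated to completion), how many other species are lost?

1

Remove Sp7.
Round 1: Sp3 (all prey gone) → extinct.
No further losses. Total secondary extinctions: 1.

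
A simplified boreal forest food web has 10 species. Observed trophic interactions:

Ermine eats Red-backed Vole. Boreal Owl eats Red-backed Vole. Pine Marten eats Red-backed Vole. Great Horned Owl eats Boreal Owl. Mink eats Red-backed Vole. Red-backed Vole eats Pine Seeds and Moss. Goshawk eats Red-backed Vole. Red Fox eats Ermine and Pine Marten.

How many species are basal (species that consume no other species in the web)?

Basal species (no prey listed): Moss, Pine Seeds.
Count: 2.

2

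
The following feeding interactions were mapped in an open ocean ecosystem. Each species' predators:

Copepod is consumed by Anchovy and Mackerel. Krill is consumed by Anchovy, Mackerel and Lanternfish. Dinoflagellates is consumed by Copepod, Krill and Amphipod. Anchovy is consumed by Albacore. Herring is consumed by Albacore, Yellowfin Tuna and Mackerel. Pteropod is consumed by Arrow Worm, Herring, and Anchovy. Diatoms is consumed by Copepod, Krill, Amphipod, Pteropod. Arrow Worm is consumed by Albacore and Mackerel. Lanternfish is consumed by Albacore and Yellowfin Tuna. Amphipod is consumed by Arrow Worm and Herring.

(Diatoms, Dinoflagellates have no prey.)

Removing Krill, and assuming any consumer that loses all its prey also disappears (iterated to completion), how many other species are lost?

1

Remove Krill.
Round 1: Lanternfish (all prey gone) → extinct.
No further losses. Total secondary extinctions: 1.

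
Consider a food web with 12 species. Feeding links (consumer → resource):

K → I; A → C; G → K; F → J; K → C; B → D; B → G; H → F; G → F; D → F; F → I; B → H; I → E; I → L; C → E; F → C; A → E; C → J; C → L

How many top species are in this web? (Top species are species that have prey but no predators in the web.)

2

Top species (has prey, but nothing eats it): A, B.
Count: 2.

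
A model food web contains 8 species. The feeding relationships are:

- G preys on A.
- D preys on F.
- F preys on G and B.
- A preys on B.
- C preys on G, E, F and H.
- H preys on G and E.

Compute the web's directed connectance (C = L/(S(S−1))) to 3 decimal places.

The web has S = 8 species and L = 11 feeding links.
C = L / (S(S−1)) = 11 / 56 = 0.1964 ≈ 0.196.

C = 0.196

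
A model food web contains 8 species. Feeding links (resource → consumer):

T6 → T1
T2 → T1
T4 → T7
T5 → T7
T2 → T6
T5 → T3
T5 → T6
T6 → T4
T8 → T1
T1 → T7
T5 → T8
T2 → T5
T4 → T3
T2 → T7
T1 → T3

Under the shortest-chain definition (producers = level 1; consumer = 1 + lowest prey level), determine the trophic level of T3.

Trophic level 3

T2 is a producer → level 1.
T5 eats T2 → level 2.
T3 eats T5 → level 3.
No prey of T3 is below level 2, so 3 is the minimum.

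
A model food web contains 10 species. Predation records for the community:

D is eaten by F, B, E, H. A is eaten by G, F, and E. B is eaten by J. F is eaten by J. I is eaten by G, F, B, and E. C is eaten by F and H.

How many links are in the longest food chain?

One longest chain: I → B → J.
It has 3 species and 2 links.

2 links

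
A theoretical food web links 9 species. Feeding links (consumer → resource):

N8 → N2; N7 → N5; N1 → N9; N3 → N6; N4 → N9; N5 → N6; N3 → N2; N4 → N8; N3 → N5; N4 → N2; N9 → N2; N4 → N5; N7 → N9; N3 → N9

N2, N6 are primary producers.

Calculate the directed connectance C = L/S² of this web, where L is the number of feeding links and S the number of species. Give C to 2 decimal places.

The web has S = 9 species and L = 14 feeding links.
C = L / S² = 14 / 81 = 0.1728 ≈ 0.17.

C = 0.17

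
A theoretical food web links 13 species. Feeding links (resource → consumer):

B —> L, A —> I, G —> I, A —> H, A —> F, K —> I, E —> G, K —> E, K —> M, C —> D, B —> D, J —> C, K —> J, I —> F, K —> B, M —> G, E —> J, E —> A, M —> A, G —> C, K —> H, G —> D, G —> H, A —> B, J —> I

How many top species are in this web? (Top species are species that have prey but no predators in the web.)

4

Top species (has prey, but nothing eats it): H, F, D, L.
Count: 4.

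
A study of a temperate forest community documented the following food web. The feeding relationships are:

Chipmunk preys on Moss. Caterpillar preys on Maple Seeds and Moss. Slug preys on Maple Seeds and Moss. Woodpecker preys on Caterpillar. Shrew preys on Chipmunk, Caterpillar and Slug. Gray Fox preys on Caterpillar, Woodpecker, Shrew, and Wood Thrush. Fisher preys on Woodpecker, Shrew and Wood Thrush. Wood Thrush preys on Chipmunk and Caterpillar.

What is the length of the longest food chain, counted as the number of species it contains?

4 species

One longest chain: Moss → Caterpillar → Wood Thrush → Gray Fox.
It has 4 species and 3 links.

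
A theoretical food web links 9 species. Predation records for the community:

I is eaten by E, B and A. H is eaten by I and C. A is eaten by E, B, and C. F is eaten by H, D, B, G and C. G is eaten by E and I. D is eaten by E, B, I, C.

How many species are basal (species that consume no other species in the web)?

Basal species (no prey listed): F.
Count: 1.

1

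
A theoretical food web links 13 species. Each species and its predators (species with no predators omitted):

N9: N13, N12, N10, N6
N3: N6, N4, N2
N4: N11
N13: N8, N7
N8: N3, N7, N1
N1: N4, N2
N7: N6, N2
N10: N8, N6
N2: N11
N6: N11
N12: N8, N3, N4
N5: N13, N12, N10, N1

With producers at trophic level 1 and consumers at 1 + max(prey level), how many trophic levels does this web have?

6

Producers (level 1): N5, N9.
N5 → N13 → N8 → N3 → N6 → N11 gives N11 level 6.
No species has a prey at level 6, so no species reaches level 7.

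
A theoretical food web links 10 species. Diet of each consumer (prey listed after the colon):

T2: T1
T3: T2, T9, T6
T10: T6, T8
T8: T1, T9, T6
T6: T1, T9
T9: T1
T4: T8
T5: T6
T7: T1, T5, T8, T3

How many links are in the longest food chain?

4 links

One longest chain: T1 → T9 → T6 → T5 → T7.
It has 5 species and 4 links.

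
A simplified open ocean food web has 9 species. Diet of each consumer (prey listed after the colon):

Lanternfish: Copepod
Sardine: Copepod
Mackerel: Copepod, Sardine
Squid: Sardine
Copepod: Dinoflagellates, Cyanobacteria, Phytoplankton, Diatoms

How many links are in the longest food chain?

3 links

One longest chain: Dinoflagellates → Copepod → Sardine → Mackerel.
It has 4 species and 3 links.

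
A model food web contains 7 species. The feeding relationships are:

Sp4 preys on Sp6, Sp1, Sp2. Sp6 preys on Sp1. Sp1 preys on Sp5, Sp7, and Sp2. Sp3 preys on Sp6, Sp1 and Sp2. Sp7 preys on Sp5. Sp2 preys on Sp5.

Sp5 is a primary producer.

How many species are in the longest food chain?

5 species

One longest chain: Sp5 → Sp2 → Sp1 → Sp6 → Sp3.
It has 5 species and 4 links.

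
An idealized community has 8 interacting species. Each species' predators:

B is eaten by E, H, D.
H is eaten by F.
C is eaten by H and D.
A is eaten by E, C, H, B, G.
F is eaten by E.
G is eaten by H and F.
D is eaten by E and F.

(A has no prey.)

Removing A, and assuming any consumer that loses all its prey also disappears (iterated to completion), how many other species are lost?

7

Remove A.
Round 1: G (all prey gone), B (all prey gone), C (all prey gone) → extinct.
Round 2: D (all prey gone), H (all prey gone) → extinct.
Round 3: F (all prey gone) → extinct.
Round 4: E (all prey gone) → extinct.
No further losses. Total secondary extinctions: 7.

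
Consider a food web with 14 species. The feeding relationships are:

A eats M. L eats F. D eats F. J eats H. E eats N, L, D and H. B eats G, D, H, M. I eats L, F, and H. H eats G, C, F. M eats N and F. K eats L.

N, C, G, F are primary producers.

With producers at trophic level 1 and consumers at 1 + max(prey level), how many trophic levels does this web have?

Producers (level 1): N, C, G, F.
F → L → K gives K level 3.
No species has a prey at level 3, so no species reaches level 4.

3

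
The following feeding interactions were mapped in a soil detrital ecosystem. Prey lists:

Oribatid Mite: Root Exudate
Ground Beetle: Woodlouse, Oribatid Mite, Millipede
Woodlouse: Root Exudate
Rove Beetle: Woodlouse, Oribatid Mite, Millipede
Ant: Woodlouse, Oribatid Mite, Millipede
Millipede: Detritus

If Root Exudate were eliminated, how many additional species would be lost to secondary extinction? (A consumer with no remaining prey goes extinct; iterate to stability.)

Remove Root Exudate.
Round 1: Woodlouse (all prey gone), Oribatid Mite (all prey gone) → extinct.
No further losses. Total secondary extinctions: 2.

2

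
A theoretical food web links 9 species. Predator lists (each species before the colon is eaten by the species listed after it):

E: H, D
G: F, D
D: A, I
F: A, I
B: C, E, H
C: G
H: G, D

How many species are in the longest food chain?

One longest chain: B → E → H → G → F → A.
It has 6 species and 5 links.

6 species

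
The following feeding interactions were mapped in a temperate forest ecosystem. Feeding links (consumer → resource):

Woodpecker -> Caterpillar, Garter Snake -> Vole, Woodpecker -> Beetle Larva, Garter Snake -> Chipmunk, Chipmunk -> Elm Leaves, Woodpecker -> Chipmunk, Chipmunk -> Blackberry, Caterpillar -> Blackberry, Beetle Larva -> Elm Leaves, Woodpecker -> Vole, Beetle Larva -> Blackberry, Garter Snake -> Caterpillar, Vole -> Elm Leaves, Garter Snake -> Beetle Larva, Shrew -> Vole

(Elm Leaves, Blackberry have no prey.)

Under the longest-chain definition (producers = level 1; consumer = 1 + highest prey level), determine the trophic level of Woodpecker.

Elm Leaves is a producer → level 1.
Vole eats Elm Leaves → level 2.
Woodpecker eats Vole (level 2); other prey at levels: Chipmunk 2, Caterpillar 2, Beetle Larva 2 → level 3.

Trophic level 3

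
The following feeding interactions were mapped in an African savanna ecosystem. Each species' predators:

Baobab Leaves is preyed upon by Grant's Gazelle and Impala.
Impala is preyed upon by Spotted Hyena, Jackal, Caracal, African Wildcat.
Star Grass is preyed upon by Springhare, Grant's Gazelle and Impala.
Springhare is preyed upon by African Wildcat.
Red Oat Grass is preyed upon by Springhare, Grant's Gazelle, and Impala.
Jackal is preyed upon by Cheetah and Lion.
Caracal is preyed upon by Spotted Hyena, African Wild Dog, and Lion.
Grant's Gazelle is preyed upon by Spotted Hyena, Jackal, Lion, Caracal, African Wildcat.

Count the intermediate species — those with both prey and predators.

Intermediate species (has both prey and predators): Springhare, Grant's Gazelle, Impala, Jackal, Caracal.
Count: 5.

5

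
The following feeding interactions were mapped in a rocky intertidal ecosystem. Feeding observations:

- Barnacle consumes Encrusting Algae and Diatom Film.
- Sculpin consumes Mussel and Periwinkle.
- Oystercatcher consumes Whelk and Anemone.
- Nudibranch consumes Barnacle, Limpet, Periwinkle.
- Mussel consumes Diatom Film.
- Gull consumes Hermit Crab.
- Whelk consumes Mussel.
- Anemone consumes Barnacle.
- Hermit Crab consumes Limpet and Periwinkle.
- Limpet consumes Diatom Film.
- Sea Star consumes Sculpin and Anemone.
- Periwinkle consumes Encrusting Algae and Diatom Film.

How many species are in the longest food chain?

4 species

One longest chain: Encrusting Algae → Barnacle → Anemone → Sea Star.
It has 4 species and 3 links.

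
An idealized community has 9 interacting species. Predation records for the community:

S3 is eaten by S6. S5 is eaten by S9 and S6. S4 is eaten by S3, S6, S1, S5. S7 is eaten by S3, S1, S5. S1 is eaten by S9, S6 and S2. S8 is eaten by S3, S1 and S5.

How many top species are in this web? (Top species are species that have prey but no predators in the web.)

3

Top species (has prey, but nothing eats it): S6, S2, S9.
Count: 3.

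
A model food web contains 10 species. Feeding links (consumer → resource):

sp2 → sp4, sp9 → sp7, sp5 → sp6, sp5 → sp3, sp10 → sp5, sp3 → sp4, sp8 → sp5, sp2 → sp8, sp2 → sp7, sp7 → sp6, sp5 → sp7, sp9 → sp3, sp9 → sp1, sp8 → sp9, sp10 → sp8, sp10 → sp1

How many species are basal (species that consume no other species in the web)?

3

Basal species (no prey listed): sp1, sp4, sp6.
Count: 3.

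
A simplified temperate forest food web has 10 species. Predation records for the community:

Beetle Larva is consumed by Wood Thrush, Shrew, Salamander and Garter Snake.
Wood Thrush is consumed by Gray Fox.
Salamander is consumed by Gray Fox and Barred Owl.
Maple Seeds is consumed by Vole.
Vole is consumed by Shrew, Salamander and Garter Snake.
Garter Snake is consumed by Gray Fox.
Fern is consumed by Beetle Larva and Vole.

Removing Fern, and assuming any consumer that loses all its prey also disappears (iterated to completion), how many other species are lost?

2

Remove Fern.
Round 1: Beetle Larva (all prey gone) → extinct.
Round 2: Wood Thrush (all prey gone) → extinct.
No further losses. Total secondary extinctions: 2.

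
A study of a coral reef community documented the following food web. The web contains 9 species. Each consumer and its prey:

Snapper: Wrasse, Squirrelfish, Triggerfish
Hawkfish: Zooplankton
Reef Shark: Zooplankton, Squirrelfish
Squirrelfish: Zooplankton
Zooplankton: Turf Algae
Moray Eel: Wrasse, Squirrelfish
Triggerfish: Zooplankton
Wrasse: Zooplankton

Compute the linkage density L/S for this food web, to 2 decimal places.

L/S = 1.33

There are L = 12 links among S = 9 species.
L/S = 12/9 = 1.3333 ≈ 1.33.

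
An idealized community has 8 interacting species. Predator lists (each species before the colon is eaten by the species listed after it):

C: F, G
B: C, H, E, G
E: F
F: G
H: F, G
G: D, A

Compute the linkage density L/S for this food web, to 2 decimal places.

There are L = 12 links among S = 8 species.
L/S = 12/8 = 1.5000 ≈ 1.50.

L/S = 1.50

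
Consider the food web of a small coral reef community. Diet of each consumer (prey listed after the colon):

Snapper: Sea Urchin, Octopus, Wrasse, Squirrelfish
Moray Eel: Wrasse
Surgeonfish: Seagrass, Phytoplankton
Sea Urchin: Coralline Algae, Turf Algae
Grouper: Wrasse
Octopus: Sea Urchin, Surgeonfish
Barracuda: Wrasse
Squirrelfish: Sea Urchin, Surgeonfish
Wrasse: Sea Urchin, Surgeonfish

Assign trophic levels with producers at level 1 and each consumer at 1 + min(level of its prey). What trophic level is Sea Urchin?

Coralline Algae is a producer → level 1.
Sea Urchin eats Coralline Algae → level 2.

Trophic level 2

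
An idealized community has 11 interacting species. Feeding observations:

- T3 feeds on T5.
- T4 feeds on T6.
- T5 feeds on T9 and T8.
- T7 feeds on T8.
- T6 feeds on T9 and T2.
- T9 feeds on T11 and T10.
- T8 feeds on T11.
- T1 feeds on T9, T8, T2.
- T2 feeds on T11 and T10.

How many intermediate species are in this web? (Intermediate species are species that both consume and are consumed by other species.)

5

Intermediate species (has both prey and predators): T9, T2, T8, T6, T5.
Count: 5.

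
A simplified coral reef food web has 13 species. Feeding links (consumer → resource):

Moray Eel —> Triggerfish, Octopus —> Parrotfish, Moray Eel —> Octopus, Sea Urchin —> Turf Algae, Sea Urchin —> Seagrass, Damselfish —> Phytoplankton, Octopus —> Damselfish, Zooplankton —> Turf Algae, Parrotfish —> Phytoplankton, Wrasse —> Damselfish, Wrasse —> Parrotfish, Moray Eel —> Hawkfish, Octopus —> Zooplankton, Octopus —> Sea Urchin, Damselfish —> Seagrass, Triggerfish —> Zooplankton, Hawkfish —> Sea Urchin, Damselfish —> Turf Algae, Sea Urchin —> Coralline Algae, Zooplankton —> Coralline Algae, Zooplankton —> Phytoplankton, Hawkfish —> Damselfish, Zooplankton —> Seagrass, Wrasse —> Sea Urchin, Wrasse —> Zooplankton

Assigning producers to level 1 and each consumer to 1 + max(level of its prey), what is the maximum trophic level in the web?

4

Producers (level 1): Turf Algae, Seagrass, Coralline Algae, Phytoplankton.
Turf Algae → Sea Urchin → Hawkfish → Moray Eel gives Moray Eel level 4.
No species has a prey at level 4, so no species reaches level 5.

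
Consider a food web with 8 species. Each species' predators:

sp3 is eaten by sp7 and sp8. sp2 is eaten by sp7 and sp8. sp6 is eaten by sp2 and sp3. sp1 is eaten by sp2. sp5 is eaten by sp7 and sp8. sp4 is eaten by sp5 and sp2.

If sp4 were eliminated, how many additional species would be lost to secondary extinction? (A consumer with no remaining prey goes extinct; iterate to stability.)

Remove sp4.
Round 1: sp5 (all prey gone) → extinct.
No further losses. Total secondary extinctions: 1.

1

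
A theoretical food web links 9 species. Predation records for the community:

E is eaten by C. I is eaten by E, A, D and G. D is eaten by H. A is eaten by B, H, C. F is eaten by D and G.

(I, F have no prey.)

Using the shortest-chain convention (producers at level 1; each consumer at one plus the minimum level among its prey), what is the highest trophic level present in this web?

3

Producers (level 1): I, F.
Following each consumer down to its lowest-level prey: I → D → H (levels 1 through 3).
All prey of H (D 2, A 2) are at level 2 or above, so H is at level 1 + 2 = 3.
Every consumer has at least one prey at level 2 or below, so none exceeds level 3.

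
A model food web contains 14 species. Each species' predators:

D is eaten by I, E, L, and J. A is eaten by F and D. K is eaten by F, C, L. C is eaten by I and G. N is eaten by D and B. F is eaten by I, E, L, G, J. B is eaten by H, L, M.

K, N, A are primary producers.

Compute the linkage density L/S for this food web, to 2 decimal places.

L/S = 1.50

There are L = 21 links among S = 14 species.
L/S = 21/14 = 1.5000 ≈ 1.50.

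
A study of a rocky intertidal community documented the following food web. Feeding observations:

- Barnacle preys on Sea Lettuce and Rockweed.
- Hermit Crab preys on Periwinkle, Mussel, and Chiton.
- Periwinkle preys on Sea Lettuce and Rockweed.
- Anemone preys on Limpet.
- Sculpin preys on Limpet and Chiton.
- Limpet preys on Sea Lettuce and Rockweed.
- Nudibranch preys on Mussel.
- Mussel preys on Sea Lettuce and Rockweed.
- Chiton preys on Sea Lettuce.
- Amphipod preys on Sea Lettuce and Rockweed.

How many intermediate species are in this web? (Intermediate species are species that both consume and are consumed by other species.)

Intermediate species (has both prey and predators): Limpet, Periwinkle, Mussel, Chiton.
Count: 4.

4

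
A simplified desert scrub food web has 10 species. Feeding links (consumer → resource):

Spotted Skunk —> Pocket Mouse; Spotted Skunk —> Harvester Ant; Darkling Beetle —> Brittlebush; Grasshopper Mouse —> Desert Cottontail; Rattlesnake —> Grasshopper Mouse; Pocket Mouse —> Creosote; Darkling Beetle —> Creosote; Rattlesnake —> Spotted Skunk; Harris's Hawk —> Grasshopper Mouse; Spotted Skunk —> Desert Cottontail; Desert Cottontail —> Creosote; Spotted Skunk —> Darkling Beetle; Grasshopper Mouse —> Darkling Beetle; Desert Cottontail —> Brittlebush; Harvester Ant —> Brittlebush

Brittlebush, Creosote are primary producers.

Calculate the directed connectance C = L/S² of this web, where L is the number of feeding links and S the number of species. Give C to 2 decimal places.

The web has S = 10 species and L = 15 feeding links.
C = L / S² = 15 / 100 = 0.1500 ≈ 0.15.

C = 0.15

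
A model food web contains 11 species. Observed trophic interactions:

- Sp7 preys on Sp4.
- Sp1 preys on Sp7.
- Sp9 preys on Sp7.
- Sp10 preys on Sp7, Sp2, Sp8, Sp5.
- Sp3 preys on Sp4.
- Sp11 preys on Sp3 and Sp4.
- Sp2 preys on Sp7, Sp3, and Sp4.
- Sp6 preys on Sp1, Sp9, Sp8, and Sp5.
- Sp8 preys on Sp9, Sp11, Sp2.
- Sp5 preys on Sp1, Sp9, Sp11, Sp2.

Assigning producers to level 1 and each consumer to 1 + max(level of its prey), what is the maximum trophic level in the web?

Producers (level 1): Sp4.
Sp4 → Sp7 → Sp9 → Sp8 → Sp6 gives Sp6 level 5.
No species has a prey at level 5, so no species reaches level 6.

5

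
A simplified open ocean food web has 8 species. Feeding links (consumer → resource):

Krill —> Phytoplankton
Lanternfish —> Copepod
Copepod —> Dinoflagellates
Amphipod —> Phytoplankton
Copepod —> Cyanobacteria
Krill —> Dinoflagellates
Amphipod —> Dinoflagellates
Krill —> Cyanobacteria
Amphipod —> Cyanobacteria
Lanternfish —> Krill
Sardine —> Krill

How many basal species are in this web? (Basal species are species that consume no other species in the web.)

3

Basal species (no prey listed): Dinoflagellates, Phytoplankton, Cyanobacteria.
Count: 3.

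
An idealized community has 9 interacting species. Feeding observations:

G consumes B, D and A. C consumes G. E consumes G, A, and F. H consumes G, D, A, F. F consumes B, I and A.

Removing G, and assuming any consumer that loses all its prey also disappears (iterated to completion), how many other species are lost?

1

Remove G.
Round 1: C (all prey gone) → extinct.
No further losses. Total secondary extinctions: 1.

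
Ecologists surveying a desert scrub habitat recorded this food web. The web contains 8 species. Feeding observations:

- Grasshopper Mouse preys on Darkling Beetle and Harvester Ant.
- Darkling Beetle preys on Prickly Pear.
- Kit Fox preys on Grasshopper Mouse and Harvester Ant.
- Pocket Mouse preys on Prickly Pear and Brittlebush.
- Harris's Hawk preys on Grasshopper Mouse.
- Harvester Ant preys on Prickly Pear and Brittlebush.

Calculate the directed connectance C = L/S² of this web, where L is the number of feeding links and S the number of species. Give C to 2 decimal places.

C = 0.16

The web has S = 8 species and L = 10 feeding links.
C = L / S² = 10 / 64 = 0.1562 ≈ 0.16.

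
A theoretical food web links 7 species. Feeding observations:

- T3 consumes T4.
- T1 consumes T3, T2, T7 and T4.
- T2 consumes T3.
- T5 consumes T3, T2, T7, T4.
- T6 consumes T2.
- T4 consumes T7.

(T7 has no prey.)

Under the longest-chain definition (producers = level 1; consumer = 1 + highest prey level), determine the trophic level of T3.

Trophic level 3

T7 is a producer → level 1.
T4 eats T7 → level 2.
T3 eats T4 → level 3.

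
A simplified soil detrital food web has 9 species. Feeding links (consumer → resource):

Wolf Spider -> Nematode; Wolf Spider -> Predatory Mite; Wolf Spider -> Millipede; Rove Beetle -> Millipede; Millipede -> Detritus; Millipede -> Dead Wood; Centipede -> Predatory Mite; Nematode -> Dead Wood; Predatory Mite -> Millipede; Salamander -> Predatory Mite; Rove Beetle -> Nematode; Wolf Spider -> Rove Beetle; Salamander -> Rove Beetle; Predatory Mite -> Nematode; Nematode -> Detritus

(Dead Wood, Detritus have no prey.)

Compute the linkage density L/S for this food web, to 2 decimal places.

L/S = 1.67

There are L = 15 links among S = 9 species.
L/S = 15/9 = 1.6667 ≈ 1.67.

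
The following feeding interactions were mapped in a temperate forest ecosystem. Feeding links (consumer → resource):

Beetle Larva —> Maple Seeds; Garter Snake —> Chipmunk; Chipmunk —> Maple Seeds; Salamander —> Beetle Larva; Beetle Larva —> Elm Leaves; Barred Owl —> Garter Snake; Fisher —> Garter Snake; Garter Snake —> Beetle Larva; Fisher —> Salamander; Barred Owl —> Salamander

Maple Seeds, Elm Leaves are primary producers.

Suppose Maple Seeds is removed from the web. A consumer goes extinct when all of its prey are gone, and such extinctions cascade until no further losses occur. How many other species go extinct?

Remove Maple Seeds.
Round 1: Chipmunk (all prey gone) → extinct.
No further losses. Total secondary extinctions: 1.

1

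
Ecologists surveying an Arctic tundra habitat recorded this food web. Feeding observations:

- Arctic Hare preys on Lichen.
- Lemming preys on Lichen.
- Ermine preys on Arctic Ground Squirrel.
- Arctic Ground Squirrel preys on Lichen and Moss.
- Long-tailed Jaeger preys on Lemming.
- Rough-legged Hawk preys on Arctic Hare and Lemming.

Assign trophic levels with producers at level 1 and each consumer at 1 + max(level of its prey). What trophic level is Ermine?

Moss is a producer → level 1.
Arctic Ground Squirrel eats Moss (level 1); other prey at levels: Lichen 1 → level 2.
Ermine eats Arctic Ground Squirrel → level 3.

Trophic level 3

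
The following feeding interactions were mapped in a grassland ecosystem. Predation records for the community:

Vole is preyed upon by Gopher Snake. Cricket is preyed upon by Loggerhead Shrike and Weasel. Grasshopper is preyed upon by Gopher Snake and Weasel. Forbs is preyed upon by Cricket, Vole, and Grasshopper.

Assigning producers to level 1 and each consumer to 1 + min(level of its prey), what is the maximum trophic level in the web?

Producers (level 1): Forbs.
Following each consumer down to its lowest-level prey: Forbs → Grasshopper → Gopher Snake (levels 1 through 3).
All prey of Gopher Snake (Grasshopper 2, Vole 2) are at level 2 or above, so Gopher Snake is at level 1 + 2 = 3.
Every consumer has at least one prey at level 2 or below, so none exceeds level 3.

3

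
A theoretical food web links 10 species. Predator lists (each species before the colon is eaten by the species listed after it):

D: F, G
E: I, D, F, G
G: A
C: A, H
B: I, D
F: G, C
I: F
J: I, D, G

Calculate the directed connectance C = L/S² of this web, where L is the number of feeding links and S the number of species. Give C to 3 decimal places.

The web has S = 10 species and L = 17 feeding links.
C = L / S² = 17 / 100 = 0.1700 ≈ 0.170.

C = 0.170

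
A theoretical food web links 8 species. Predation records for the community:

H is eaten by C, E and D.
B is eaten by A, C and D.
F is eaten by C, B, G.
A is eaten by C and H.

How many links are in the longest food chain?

4 links

One longest chain: F → B → A → H → D.
It has 5 species and 4 links.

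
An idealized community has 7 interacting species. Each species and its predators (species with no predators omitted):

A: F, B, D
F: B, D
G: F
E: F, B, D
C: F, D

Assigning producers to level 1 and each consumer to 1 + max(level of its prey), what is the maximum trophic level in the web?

Producers (level 1): A, G, C, E.
A → F → D gives D level 3.
No species has a prey at level 3, so no species reaches level 4.

3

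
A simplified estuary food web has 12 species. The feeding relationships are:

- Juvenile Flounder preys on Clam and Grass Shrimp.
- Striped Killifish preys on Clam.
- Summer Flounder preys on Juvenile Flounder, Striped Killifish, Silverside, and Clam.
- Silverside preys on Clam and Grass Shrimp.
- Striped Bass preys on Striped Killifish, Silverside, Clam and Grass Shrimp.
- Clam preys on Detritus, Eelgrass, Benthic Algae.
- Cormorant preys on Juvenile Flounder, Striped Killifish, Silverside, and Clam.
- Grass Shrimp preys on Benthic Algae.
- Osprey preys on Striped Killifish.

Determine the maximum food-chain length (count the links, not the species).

3 links

One longest chain: Detritus → Clam → Striped Killifish → Summer Flounder.
It has 4 species and 3 links.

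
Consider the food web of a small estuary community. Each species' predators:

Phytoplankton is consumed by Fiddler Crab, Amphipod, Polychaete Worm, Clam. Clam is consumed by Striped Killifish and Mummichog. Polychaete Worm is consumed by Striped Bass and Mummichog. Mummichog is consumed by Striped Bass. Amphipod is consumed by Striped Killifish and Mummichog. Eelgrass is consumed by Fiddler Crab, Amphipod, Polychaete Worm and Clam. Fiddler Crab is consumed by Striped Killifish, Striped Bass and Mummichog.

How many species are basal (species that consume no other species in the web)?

2

Basal species (no prey listed): Phytoplankton, Eelgrass.
Count: 2.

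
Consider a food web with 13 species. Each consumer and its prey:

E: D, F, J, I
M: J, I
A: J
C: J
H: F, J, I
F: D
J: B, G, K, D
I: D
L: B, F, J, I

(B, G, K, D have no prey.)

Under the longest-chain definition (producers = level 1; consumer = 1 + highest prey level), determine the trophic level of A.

B is a producer → level 1.
J eats B (level 1); other prey at levels: G 1, K 1, D 1 → level 2.
A eats J → level 3.

Trophic level 3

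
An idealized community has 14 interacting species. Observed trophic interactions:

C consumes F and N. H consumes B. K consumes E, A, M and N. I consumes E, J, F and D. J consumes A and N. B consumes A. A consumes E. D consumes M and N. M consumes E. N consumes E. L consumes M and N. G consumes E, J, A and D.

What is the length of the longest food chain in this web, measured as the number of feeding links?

3 links

One longest chain: E → M → D → I.
It has 4 species and 3 links.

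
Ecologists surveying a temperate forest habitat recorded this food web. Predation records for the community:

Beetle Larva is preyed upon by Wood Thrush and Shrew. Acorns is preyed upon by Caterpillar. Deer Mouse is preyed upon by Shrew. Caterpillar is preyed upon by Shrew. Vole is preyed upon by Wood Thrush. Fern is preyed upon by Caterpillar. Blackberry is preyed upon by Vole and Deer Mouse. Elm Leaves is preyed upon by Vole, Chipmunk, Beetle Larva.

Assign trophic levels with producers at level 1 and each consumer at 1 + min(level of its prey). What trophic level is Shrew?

Trophic level 3

Elm Leaves is a producer → level 1.
Beetle Larva eats Elm Leaves → level 2.
Shrew eats Beetle Larva → level 3.
No prey of Shrew is below level 2, so 3 is the minimum.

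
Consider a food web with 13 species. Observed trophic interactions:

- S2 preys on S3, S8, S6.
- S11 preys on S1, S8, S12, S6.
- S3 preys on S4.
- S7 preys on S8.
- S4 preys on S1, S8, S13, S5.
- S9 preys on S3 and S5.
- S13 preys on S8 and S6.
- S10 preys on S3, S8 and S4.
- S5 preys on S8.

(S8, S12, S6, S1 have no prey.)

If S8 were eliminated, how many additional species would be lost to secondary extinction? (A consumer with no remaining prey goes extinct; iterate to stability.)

2

Remove S8.
Round 1: S5 (all prey gone), S7 (all prey gone) → extinct.
No further losses. Total secondary extinctions: 2.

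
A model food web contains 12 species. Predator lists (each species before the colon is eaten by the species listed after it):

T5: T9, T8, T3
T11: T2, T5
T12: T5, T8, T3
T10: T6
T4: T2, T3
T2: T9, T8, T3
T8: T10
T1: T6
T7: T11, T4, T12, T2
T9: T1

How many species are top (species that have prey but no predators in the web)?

Top species (has prey, but nothing eats it): T3, T6.
Count: 2.

2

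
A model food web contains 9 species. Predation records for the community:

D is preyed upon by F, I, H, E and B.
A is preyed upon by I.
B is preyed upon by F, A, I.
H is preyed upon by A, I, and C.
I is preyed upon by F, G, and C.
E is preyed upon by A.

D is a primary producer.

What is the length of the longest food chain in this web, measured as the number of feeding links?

4 links

One longest chain: D → B → A → I → F.
It has 5 species and 4 links.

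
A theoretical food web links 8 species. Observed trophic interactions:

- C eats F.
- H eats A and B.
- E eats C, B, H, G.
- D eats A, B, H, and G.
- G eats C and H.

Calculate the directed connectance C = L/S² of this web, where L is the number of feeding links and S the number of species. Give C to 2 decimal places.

The web has S = 8 species and L = 13 feeding links.
C = L / S² = 13 / 64 = 0.2031 ≈ 0.20.

C = 0.20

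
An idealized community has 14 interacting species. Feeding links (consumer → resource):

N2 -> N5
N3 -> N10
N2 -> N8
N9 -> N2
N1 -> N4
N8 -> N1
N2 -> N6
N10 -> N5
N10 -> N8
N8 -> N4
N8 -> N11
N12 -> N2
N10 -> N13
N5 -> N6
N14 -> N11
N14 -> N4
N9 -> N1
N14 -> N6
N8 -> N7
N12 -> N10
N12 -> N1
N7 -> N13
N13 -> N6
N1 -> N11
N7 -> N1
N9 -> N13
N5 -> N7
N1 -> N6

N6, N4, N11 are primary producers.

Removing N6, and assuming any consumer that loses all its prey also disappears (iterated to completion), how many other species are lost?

1

Remove N6.
Round 1: N13 (all prey gone) → extinct.
No further losses. Total secondary extinctions: 1.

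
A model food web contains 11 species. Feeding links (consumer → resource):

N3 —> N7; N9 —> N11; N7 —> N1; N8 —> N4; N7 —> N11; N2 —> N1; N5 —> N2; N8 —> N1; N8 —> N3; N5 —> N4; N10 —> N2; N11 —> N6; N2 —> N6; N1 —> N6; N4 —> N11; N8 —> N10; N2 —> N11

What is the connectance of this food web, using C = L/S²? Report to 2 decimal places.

C = 0.14

The web has S = 11 species and L = 17 feeding links.
C = L / S² = 17 / 121 = 0.1405 ≈ 0.14.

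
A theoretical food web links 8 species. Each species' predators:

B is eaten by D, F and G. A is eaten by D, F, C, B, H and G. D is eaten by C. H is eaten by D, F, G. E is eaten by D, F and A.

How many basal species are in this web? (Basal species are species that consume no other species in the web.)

Basal species (no prey listed): E.
Count: 1.

1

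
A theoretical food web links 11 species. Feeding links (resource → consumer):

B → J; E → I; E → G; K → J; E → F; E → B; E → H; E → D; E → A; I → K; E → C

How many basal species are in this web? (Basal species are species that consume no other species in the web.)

Basal species (no prey listed): E.
Count: 1.

1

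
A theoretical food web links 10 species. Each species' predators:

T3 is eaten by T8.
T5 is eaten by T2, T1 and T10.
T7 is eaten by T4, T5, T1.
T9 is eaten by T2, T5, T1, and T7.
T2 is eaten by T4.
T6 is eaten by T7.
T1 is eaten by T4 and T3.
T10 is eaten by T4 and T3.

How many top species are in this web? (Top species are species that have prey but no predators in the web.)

Top species (has prey, but nothing eats it): T4, T8.
Count: 2.

2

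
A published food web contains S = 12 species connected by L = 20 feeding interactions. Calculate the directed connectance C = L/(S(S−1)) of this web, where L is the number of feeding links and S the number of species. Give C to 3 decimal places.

The web has S = 12 species and L = 20 feeding links.
C = L / (S(S−1)) = 20 / 132 = 0.1515 ≈ 0.152.

C = 0.152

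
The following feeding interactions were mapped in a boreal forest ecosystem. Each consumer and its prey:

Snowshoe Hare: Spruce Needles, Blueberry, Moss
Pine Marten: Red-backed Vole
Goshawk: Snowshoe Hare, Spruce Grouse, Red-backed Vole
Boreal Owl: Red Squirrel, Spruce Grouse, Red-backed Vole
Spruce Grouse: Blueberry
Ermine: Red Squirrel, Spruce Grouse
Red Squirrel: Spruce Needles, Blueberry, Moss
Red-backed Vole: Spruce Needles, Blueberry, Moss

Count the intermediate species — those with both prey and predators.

Intermediate species (has both prey and predators): Snowshoe Hare, Red Squirrel, Spruce Grouse, Red-backed Vole.
Count: 4.

4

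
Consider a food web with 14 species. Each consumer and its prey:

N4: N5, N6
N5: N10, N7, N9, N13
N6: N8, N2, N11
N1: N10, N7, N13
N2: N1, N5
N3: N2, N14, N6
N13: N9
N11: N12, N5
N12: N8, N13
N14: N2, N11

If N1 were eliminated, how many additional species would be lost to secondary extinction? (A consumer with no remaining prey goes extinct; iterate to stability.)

0

Remove N1.
Every predator of it retains at least one other prey: N2 still has N5.
No consumer loses all prey, so no secondary extinctions occur.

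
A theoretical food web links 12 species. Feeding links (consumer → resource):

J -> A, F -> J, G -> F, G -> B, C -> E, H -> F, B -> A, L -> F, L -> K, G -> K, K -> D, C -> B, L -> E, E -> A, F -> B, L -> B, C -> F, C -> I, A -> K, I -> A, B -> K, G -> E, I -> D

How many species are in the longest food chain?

One longest chain: D → K → A → B → F → H.
It has 6 species and 5 links.

6 species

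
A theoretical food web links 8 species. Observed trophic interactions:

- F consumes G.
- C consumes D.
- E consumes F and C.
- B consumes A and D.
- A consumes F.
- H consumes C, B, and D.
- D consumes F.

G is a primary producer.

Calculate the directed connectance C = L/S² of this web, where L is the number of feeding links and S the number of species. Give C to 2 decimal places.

C = 0.17

The web has S = 8 species and L = 11 feeding links.
C = L / S² = 11 / 64 = 0.1719 ≈ 0.17.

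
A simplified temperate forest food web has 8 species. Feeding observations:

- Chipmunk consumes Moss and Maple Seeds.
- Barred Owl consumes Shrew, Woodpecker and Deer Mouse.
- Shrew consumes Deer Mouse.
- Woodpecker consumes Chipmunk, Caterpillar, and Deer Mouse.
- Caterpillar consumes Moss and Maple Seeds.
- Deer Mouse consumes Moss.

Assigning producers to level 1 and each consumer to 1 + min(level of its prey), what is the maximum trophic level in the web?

3

Producers (level 1): Moss, Maple Seeds.
Following each consumer down to its lowest-level prey: Moss → Deer Mouse → Barred Owl (levels 1 through 3).
All prey of Barred Owl (Deer Mouse 2, Shrew 3, Woodpecker 3) are at level 2 or above, so Barred Owl is at level 1 + 2 = 3.
Every consumer has at least one prey at level 2 or below, so none exceeds level 3.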